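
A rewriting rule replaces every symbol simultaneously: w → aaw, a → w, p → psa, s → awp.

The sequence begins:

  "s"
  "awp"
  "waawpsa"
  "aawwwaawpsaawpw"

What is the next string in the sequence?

wwaawaawaawwwaawpsaawpwwaawpsaaaw

Applying the rule to each of the 15 symbols of aawwwaawpsaawpw gives the pieces w w aaw aaw aaw w w aaw psa awp w w aaw psa aaw, which concatenate to the answer.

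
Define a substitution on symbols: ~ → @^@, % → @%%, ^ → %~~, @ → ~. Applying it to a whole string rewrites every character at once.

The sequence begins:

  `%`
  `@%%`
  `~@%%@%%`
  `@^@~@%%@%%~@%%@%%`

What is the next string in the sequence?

Rewriting the 17 symbols of @^@~@%%@%%~@%%@%% one by one yields ~ %~~ ~ @^@ ~ @%% @%% ~ @%% @%% @^@ ~ @%% @%% ~ @%% @%%; concatenated:

~%~~~@^@~@%%@%%~@%%@%%@^@~@%%@%%~@%%@%%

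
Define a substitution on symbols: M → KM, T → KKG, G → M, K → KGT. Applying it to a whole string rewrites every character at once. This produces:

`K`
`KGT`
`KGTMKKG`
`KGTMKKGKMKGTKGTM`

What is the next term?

Rewriting the 16 symbols of KGTMKKGKMKGTKGTM one by one yields KGT M KKG KM KGT KGT M KGT KM KGT M KKG KGT M KKG KM; concatenated:

KGTMKKGKMKGTKGTMKGTKMKGTMKKGKGTMKKGKM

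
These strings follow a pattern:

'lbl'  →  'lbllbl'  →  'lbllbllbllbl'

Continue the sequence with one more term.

Each string is two copies of the previous one concatenated.
One more doubling of lbllbllbllbl gives the answer.

lbllbllbllbllbllbllbllbl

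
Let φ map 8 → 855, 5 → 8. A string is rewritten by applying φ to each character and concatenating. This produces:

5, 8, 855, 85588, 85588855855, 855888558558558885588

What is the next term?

Rewriting the 21 symbols of 855888558558558885588 one by one yields 855 8 8 855 855 855 8 8 855 8 8 855 8 8 855 855 855 8 8 855 855; concatenated:

8558885585585588855888558885585585588855855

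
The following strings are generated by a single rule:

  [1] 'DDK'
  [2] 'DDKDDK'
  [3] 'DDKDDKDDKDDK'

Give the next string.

Every step duplicates the string.
Doubling DDKDDKDDKDDK:

DDKDDKDDKDDKDDKDDKDDKDDK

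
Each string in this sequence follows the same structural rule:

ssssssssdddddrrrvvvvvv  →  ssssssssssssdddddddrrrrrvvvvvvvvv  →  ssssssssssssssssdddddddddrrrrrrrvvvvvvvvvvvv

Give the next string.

ssssssssssssssssssssdddddddddddrrrrrrrrrvvvvvvvvvvvvvvv

The n-th term is 4n s's then 2n+1 d's then 2n-1 r's then 3n v's, where the shown terms are n = 2, 3, 4.
At n = 5 the blocks have lengths 20, 11, 9, 15.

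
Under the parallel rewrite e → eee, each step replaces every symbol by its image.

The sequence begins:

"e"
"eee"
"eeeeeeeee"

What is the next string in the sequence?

eeeeeeeeeeeeeeeeeeeeeeeeeee

Rewriting each symbol of eeeeeeeee: e→eee, e→eee, e→eee, e→eee, e→eee, e→eee, e→eee, e→eee, e→eee, which concatenates to eee eee eee eee eee eee eee eee eee.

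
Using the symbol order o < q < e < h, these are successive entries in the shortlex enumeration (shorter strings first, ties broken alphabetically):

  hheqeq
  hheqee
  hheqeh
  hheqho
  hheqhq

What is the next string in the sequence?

hheqhe

Find the rightmost character of hheqhq below h, bump it to the next letter, and reset everything to its right to o.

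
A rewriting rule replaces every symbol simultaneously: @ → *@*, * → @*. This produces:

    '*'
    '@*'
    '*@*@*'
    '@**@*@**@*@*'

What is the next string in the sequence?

Rewriting each symbol of @**@*@**@*@*: @→*@*, *→@*, *→@*, @→*@*, *→@*, @→*@*, *→@*, *→@*, @→*@*, *→@*, @→*@*, *→@*, which concatenates to *@* @* @* *@* @* *@* @* @* *@* @* *@* @*.

*@*@*@**@*@**@*@*@**@*@**@*@*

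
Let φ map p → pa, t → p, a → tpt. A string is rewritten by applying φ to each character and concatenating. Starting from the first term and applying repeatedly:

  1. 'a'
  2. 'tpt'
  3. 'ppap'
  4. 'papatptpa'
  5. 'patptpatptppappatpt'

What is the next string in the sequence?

Applying the rule to each of the 19 symbols of patptpatptppappatpt gives the pieces pa tpt p pa p pa tpt p pa p pa pa tpt pa pa tpt p pa p, which concatenate to the answer.

patptppappatptppappapatptpapatptppap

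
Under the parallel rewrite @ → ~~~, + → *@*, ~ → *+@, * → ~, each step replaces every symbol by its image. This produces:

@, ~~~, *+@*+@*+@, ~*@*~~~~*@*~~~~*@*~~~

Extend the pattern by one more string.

*+@~~~~~*+@*+@*+@*+@~~~~~*+@*+@*+@*+@~~~~~*+@*+@*+@

φ(~*@*~~~~*@*~~~~*@*~~~) expands symbol-by-symbol to *+@ ~ ~~~ ~ *+@ *+@ *+@ *+@ ~ ~~~ ~ *+@ *+@ *+@ *+@ ~ ~~~ ~ *+@ *+@ *+@; joining the 21 pieces gives the next term.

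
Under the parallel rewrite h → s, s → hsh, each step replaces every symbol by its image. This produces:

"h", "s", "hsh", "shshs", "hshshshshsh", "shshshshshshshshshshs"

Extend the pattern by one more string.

hshshshshshshshshshshshshshshshshshshshshsh

φ(shshshshshshshshshshs) expands symbol-by-symbol to hsh s hsh s hsh s hsh s hsh s hsh s hsh s hsh s hsh s hsh s hsh; joining the 21 pieces gives the next term.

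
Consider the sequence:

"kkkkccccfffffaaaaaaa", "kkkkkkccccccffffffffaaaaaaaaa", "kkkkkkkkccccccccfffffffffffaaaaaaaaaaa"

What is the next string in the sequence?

Each string has the form k^{2n} c^{2n} f^{3n-1} a^{2n+3}, where the shown terms are n = 2, 3, 4.
For the next term, n = 5, so the run lengths are 10, 10, 14, 13.

kkkkkkkkkkccccccccccffffffffffffffaaaaaaaaaaaaa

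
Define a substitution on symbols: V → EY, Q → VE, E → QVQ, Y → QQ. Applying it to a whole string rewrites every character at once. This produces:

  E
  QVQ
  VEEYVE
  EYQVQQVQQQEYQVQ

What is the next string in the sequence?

QVQQQVEEYVEVEEYVEVEVEQVQQQVEEYVE

Applying the rule to each of the 15 symbols of EYQVQQVQQQEYQVQ gives the pieces QVQ QQ VE EY VE VE EY VE VE VE QVQ QQ VE EY VE, which concatenate to the answer.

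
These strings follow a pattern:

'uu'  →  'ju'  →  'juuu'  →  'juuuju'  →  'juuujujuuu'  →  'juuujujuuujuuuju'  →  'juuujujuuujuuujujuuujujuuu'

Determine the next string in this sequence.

This is a Fibonacci-style word recurrence s(k) = s(k−1)·s(k−2): e.g. ju·uu = juuu.
The next term joins juuujujuuujuuujujuuujujuuu and juuujujuuujuuuju.

juuujujuuujuuujujuuujujuuujuuujujuuujuuuju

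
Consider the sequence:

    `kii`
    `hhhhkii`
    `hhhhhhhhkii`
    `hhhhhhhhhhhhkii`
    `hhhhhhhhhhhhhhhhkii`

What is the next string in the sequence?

The strings grow by a fixed prefix hhhh each time.
So the next term is hhhh·hhhhhhhhhhhhhhhhkii.

hhhhhhhhhhhhhhhhhhhhkii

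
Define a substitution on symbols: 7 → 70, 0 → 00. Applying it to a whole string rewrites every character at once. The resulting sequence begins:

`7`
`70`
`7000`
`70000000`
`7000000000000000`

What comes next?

Rewriting the 16 symbols of 7000000000000000 one by one yields 70 00 00 00 00 00 00 00 00 00 00 00 00 00 00 00; concatenated:

70000000000000000000000000000000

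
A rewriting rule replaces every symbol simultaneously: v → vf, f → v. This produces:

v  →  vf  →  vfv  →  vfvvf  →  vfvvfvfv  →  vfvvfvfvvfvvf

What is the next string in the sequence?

φ(vfvvfvfvvfvvf) expands symbol-by-symbol to vf v vf vf v vf v vf vf v vf vf v; joining the 13 pieces gives the next term.

vfvvfvfvvfvvfvfvvfvfv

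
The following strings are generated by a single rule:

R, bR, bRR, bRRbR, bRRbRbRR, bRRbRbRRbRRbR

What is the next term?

From term 3 onward, concatenate the last term with the second-to-last: bR·R = bRR, bRR·bR = bRRbR, …
Continuing: bRRbRbRRbRRbR · bRRbRbRR gives term 7.

bRRbRbRRbRRbRbRRbRbRR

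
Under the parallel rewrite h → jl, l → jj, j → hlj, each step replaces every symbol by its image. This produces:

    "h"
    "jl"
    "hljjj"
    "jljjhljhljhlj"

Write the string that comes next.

φ(jljjhljhljhlj) expands symbol-by-symbol to hlj jj hlj hlj jl jj hlj jl jj hlj jl jj hlj; joining the 13 pieces gives the next term.

hljjjhljhljjljjhljjljjhljjljjhlj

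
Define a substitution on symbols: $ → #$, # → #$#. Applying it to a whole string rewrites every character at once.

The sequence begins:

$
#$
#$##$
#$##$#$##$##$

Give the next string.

#$##$#$##$##$#$##$#$##$##$#$##$##$

φ(#$##$#$##$##$) expands symbol-by-symbol to #$# #$ #$# #$# #$ #$# #$ #$# #$# #$ #$# #$# #$; joining the 13 pieces gives the next term.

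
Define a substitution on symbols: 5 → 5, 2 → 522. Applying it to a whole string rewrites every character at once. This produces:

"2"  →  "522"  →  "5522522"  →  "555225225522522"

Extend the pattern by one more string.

Applying the rule to each of the 15 symbols of 555225225522522 gives the pieces 5 5 5 522 522 5 522 522 5 5 522 522 5 522 522, which concatenate to the answer.

5555225225522522555225225522522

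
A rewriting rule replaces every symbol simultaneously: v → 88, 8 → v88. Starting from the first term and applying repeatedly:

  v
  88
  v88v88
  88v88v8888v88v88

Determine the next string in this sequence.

Rewriting the 16 symbols of 88v88v8888v88v88 one by one yields v88 v88 88 v88 v88 88 v88 v88 v88 v88 88 v88 v88 88 v88 v88; concatenated:

v88v8888v88v8888v88v88v88v8888v88v8888v88v88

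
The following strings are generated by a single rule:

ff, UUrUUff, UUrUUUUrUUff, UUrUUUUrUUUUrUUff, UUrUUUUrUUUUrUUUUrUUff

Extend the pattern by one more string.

UUrUUUUrUUUUrUUUUrUUUUrUUff

Every step adds UUrUU at the front: s(k+1) = UUrUU·s(k).
So the next term is UUrUU·UUrUUUUrUUUUrUUUUrUUff.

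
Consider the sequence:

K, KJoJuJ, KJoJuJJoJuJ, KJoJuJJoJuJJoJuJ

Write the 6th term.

KJoJuJJoJuJJoJuJJoJuJJoJuJ

Each term is the previous one with JoJuJ appended.
From KJoJuJJoJuJJoJuJ, 2 further steps: KJoJuJJoJuJJoJuJ → KJoJuJJoJuJJoJuJJoJuJ → (answer).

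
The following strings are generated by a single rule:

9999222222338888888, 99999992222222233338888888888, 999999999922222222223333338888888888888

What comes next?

Reading off run lengths: 9 runs 4, 7, 10; 2 runs 6, 8, 10; 3 runs 2, 4, 6; 8 runs 7, 10, 13 — each is linear in n, where the shown terms are n = 2, 3, 4.
At n = 5 the blocks have lengths 13, 12, 8, 16.

9999999999999222222222222333333338888888888888888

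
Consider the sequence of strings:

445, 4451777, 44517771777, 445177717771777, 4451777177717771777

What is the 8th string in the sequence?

4451777177717771777177717771777

Every step adds 1777 to the end: s(k+1) = s(k)·1777.
From 4451777177717771777, 3 further steps: 4451777177717771777 → 44517771777177717771777 → 445177717771777177717771777 → (answer).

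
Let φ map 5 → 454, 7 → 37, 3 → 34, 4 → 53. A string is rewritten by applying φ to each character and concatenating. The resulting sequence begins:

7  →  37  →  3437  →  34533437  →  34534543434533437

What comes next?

3453454345345453345334534543434533437

φ(34534543434533437) expands symbol-by-symbol to 34 53 454 34 53 454 53 34 53 34 53 454 34 34 53 34 37; joining the 17 pieces gives the next term.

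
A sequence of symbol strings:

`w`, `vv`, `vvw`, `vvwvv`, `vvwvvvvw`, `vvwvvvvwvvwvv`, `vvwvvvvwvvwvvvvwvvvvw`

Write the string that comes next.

vvwvvvvwvvwvvvvwvvvvwvvwvvvvwvvwvv

Each term (from the third on) is the previous term followed by the one before it: term 3 = vv·w = vvw.
Continuing: vvwvvvvwvvwvvvvwvvvvw · vvwvvvvwvvwvv gives term 8.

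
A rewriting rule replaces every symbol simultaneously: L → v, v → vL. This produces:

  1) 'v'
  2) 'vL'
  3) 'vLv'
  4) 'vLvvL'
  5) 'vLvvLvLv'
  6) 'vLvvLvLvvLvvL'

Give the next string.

Replace each of the 13 characters of vLvvLvLvvLvvL in place — vL v vL vL v vL v vL vL v vL vL v — and concatenate.

vLvvLvLvvLvvLvLvvLvLv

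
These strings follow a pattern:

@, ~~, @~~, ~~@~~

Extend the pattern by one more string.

From term 3 onward, concatenate the second-to-last term with the last: @·~~ = @~~, ~~·@~~ = ~~@~~, …
The next term joins @~~ and ~~@~~.

@~~~~@~~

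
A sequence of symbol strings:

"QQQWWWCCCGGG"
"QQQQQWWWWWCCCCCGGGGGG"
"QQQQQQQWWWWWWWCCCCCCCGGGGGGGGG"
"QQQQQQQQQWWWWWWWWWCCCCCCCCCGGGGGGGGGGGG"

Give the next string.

QQQQQQQQQQQWWWWWWWWWWWCCCCCCCCCCCGGGGGGGGGGGGGGG

Reading off run lengths: Q runs 3, 5, 7, 9; W runs 3, 5, 7, 9; C runs 3, 5, 7, 9; G runs 3, 6, 9, 12 — each is linear in n (n = 1, 2, …).
For the next term, n = 5, so the run lengths are 11, 11, 11, 15.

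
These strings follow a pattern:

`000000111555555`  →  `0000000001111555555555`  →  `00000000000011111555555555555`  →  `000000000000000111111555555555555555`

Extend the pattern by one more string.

The n-th term is 3n 0's then n+1 1's then 3n 5's, where the shown terms are n = 2, 3, 4, 5.
At n = 6 the blocks have lengths 18, 7, 18.

0000000000000000001111111555555555555555555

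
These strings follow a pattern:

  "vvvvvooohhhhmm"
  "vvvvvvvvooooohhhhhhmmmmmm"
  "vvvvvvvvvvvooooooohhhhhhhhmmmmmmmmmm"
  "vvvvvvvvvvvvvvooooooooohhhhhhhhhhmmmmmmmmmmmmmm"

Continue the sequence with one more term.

Each string has the form v^{3n+2} o^{2n+1} h^{2n+2} m^{4n-2} (n = 1, 2, …).
For the next term, n = 5, so the run lengths are 17, 11, 12, 18.

vvvvvvvvvvvvvvvvvooooooooooohhhhhhhhhhhhmmmmmmmmmmmmmmmmmm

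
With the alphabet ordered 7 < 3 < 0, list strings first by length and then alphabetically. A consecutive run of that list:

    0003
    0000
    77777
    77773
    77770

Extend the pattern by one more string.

77737

The successor of 77770 increments the rightmost position that isn't already 0 and resets every position after it to 7.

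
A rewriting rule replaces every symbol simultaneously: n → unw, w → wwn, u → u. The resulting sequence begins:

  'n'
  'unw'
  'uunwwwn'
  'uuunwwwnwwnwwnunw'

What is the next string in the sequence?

uuuunwwwnwwnwwnunwwwnwwnunwwwnwwnunwuunwwwn

Applying the rule to each of the 17 symbols of uuunwwwnwwnwwnunw gives the pieces u u u unw wwn wwn wwn unw wwn wwn unw wwn wwn unw u unw wwn, which concatenate to the answer.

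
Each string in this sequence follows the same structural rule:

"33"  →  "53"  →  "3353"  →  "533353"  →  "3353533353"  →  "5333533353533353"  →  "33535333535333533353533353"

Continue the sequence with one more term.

533353335353335333535333535333533353533353

Each term (from the third on) is the two preceding terms concatenated in order: term 3 = 33·53 = 3353.
Continuing: 5333533353533353 · 33535333535333533353533353 gives term 8.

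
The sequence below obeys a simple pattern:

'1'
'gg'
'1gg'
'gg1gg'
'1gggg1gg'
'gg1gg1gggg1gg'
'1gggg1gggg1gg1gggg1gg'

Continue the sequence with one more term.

gg1gg1gggg1gg1gggg1gggg1gg1gggg1gg

Each term (from the third on) is the two preceding terms concatenated in order: term 3 = 1·gg = 1gg.
So term 8 is gg1gg1gggg1gg·1gggg1gggg1gg1gggg1gg.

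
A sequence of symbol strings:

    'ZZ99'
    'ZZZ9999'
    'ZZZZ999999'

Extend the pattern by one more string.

Each string has the form Z^{n+1} 9^{2n} (n = 1, 2, …).
At n = 4 the blocks have lengths 5, 8.

ZZZZZ99999999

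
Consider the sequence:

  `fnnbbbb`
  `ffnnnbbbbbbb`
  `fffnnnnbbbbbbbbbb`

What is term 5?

The n-th term is n f's then n+1 n's then 3n+1 b's (n = 1, 2, …).
Setting n = 5 gives 5, 6, 16 characters in each block.

fffffnnnnnnbbbbbbbbbbbbbbbb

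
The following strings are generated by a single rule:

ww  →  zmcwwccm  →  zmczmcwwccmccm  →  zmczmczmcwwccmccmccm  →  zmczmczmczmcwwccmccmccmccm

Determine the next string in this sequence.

zmczmczmczmczmcwwccmccmccmccmccm

Each term wraps the previous one in zmc on the left and ccm on the right.
One more step from zmczmczmczmcwwccmccmccmccm gives the answer.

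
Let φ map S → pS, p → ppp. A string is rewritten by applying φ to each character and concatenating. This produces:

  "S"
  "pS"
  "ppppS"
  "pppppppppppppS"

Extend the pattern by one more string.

ppppppppppppppppppppppppppppppppppppppppS

Replace each of the 14 characters of pppppppppppppS in place — ppp ppp ppp ppp ppp ppp ppp ppp ppp ppp ppp ppp ppp pS — and concatenate.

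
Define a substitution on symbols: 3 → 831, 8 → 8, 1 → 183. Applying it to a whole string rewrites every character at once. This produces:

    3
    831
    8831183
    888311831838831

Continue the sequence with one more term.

8888311831838831183883188831183

φ(888311831838831) expands symbol-by-symbol to 8 8 8 831 183 183 8 831 183 8 831 8 8 831 183; joining the 15 pieces gives the next term.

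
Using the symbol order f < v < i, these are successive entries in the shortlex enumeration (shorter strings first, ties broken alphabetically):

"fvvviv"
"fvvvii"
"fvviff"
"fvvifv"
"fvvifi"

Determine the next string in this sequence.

Treat fvvifi as a base-3 numeral over the given alphabet and add one, carrying through any trailing i's.

fvvivf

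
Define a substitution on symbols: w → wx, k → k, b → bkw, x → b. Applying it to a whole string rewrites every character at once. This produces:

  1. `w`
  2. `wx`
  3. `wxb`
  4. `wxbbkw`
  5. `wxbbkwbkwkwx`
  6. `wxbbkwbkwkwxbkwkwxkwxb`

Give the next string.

wxbbkwbkwkwxbkwkwxkwxbbkwkwxkwxbkwxbbkw

Applying the rule to each of the 22 symbols of wxbbkwbkwkwxbkwkwxkwxb gives the pieces wx b bkw bkw k wx bkw k wx k wx b bkw k wx k wx b k wx b bkw, which concatenate to the answer.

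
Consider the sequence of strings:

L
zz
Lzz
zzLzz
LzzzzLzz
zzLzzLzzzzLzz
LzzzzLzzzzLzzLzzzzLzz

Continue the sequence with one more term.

This is a Fibonacci-style word recurrence s(k) = s(k−2)·s(k−1): e.g. L·zz = Lzz.
Continuing: zzLzzLzzzzLzz · LzzzzLzzzzLzzLzzzzLzz gives term 8.

zzLzzLzzzzLzzLzzzzLzzzzLzzLzzzzLzz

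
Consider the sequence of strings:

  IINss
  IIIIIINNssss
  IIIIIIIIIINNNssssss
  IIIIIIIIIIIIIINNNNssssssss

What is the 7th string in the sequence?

Reading off run lengths: I runs 2, 6, 10, 14; N runs 1, 2, 3, 4; s runs 2, 4, 6, 8 — each is linear in n (n = 1, 2, …).
At n = 7 the blocks have lengths 26, 7, 14.

IIIIIIIIIIIIIIIIIIIIIIIIIINNNNNNNssssssssssssss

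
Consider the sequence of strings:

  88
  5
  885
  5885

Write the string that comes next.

8855885

Each term (from the third on) is the two preceding terms concatenated in order: term 3 = 88·5 = 885.
So term 5 is 885·5885.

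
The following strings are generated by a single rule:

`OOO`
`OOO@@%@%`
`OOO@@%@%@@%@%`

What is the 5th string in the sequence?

OOO@@%@%@@%@%@@%@%@@%@%

The strings grow by a fixed suffix @@%@% each time.
From OOO@@%@%@@%@%, 2 further steps: OOO@@%@%@@%@% → OOO@@%@%@@%@%@@%@% → (answer).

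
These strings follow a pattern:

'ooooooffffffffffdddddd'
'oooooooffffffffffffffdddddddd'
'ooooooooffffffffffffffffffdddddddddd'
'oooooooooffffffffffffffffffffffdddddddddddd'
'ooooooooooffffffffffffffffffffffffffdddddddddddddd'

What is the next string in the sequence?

Reading off run lengths: o runs 6, 7, 8, 9, 10; f runs 10, 14, 18, 22, 26; d runs 6, 8, 10, 12, 14 — each is linear in n, where the shown terms are n = 3, 4, 5, 6, 7.
At n = 8 the blocks have lengths 11, 30, 16.

oooooooooooffffffffffffffffffffffffffffffdddddddddddddddd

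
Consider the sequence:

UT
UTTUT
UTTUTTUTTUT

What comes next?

UTTUTTUTTUTTUTTUTTUTTUT

Every step duplicates the string with 'T' between the halves.
One more doubling of UTTUTTUTTUT gives the answer.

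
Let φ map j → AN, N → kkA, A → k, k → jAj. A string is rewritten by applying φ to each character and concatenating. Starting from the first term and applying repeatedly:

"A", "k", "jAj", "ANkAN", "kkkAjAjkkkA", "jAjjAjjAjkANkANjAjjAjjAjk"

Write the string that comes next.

ANkANANkANANkANjAjkkkAjAjkkkAANkANANkANANkANjAj

Applying the rule to each of the 25 symbols of jAjjAjjAjkANkANjAjjAjjAjk gives the pieces AN k AN AN k AN AN k AN jAj k kkA jAj k kkA AN k AN AN k AN AN k AN jAj, which concatenate to the answer.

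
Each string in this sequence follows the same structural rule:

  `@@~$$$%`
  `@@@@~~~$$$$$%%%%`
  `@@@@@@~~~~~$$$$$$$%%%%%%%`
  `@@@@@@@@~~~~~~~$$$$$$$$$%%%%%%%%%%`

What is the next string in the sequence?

@@@@@@@@@@~~~~~~~~~$$$$$$$$$$$%%%%%%%%%%%%%

The n-th term is 2n @'s then 2n-1 ~'s then 2n+1 $'s then 3n-2 %'s (n = 1, 2, …).
At n = 5 the blocks have lengths 10, 9, 11, 13.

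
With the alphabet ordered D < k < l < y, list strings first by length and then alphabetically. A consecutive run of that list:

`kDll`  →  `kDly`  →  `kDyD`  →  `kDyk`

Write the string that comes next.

The successor of kDyk increments the rightmost position that isn't already y and resets every position after it to D.

kDyl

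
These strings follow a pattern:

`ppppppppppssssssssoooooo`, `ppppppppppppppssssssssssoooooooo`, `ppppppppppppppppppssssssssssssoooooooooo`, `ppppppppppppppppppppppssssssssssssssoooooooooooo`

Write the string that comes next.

ppppppppppppppppppppppppppssssssssssssssssoooooooooooooo

Reading off run lengths: p runs 10, 14, 18, 22; s runs 8, 10, 12, 14; o runs 6, 8, 10, 12 — each is linear in n, where the shown terms are n = 3, 4, 5, 6.
For the next term, n = 7, so the run lengths are 26, 16, 14.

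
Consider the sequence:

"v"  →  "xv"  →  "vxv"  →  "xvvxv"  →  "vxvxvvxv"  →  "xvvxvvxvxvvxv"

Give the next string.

This is a Fibonacci-style word recurrence s(k) = s(k−2)·s(k−1): e.g. v·xv = vxv.
The next term joins vxvxvvxv and xvvxvvxvxvvxv.

vxvxvvxvxvvxvvxvxvvxv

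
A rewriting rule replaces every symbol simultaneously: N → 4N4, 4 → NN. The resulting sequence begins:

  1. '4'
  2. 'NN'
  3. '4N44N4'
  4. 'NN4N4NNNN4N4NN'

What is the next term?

4N44N4NN4N4NN4N44N44N44N4NN4N4NN4N44N4

Applying the rule to each of the 14 symbols of NN4N4NNNN4N4NN gives the pieces 4N4 4N4 NN 4N4 NN 4N4 4N4 4N4 4N4 NN 4N4 NN 4N4 4N4, which concatenate to the answer.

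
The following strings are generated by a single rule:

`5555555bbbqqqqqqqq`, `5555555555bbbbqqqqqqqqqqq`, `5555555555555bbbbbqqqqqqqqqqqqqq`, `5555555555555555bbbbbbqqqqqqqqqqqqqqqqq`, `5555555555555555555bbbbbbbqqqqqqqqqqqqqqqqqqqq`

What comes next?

Each string has the form 5^{3n-2} b^{n} q^{3n-1}, where the shown terms are n = 3, 4, 5, 6, 7.
At n = 8 the blocks have lengths 22, 8, 23.

5555555555555555555555bbbbbbbbqqqqqqqqqqqqqqqqqqqqqqq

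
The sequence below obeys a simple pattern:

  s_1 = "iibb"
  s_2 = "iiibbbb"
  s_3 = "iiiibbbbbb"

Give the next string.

iiiiibbbbbbbb

Term n consists of n+1 i's, followed by 2n b's (n = 1, 2, …).
At n = 4 the blocks have lengths 5, 8.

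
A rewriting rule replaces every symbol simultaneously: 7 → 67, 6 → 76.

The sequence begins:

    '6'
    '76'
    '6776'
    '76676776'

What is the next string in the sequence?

Expanding 76676776: 7→67, 6→76, 6→76, 7→67, 6→76, 7→67, 7→67, 6→76. Concatenated: 67 76 76 67 76 67 67 76.

6776766776676776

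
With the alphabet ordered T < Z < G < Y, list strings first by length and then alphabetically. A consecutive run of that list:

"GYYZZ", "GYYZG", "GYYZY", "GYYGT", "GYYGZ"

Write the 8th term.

Advancing 3 positions from GYYGZ through GYYGZ → GYYGG → GYYGY reaches term 8.

GYYYT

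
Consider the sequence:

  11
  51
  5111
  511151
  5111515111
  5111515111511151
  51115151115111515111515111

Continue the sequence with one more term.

511151511151115151115151115111515111511151

Each term (from the third on) is the previous term followed by the one before it: term 3 = 51·11 = 5111.
Continuing: 51115151115111515111515111 · 5111515111511151 gives term 8.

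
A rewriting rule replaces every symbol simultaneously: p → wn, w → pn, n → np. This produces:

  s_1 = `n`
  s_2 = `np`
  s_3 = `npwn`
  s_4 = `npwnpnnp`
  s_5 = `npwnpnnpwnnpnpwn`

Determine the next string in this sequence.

npwnpnnpwnnpnpwnpnnpnpwnnpwnpnnp

φ(npwnpnnpwnnpnpwn) expands symbol-by-symbol to np wn pn np wn np np wn pn np np wn np wn pn np; joining the 16 pieces gives the next term.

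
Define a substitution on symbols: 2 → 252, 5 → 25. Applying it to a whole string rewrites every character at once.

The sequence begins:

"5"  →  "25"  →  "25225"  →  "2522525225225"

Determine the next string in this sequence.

φ(2522525225225) expands symbol-by-symbol to 252 25 252 252 25 252 25 252 252 25 252 252 25; joining the 13 pieces gives the next term.

2522525225225252252522522525225225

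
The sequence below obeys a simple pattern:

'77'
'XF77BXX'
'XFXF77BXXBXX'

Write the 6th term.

XFXFXFXFXF77BXXBXXBXXBXXBXX

s(k+1) = XF·s(k)·BXX, so each term gains XF as a prefix and BXX as a suffix.
From XFXF77BXXBXX, 3 further steps: XFXF77BXXBXX → XFXFXF77BXXBXXBXX → XFXFXFXF77BXXBXXBXXBXX → (answer).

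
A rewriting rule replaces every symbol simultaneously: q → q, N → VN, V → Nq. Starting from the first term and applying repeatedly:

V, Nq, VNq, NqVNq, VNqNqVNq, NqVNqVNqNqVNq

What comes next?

VNqNqVNqNqVNqVNqNqVNq

φ(NqVNqVNqNqVNq) expands symbol-by-symbol to VN q Nq VN q Nq VN q VN q Nq VN q; joining the 13 pieces gives the next term.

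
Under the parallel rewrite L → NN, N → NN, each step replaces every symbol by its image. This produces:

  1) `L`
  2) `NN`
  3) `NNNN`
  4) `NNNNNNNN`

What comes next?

NNNNNNNNNNNNNNNN

Rewriting each symbol of NNNNNNNN: N→NN, N→NN, N→NN, N→NN, N→NN, N→NN, N→NN, N→NN, which concatenates to NN NN NN NN NN NN NN NN.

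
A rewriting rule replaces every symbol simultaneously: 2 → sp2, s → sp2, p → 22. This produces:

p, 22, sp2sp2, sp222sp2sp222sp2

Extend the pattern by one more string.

sp222sp2sp2sp2sp222sp2sp222sp2sp2sp2sp222sp2

φ(sp222sp2sp222sp2) expands symbol-by-symbol to sp2 22 sp2 sp2 sp2 sp2 22 sp2 sp2 22 sp2 sp2 sp2 sp2 22 sp2; joining the 16 pieces gives the next term.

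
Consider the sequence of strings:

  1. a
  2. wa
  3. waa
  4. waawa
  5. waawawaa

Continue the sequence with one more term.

waawawaawaawa

This is a Fibonacci-style word recurrence s(k) = s(k−1)·s(k−2): e.g. wa·a = waa.
Continuing: waawawaa · waawa gives term 6.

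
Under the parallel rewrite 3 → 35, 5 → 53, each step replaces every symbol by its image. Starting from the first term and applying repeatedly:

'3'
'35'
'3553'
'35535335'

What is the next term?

Expanding 35535335: 3→35, 5→53, 5→53, 3→35, 5→53, 3→35, 3→35, 5→53. Concatenated: 35 53 53 35 53 35 35 53.

3553533553353553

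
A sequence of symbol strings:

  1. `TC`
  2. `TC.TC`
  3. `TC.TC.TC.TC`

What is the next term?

TC.TC.TC.TC.TC.TC.TC.TC

Every step duplicates the string with '.' between the halves.
So the next term is two copies of TC.TC.TC.TC with '.' between the halves.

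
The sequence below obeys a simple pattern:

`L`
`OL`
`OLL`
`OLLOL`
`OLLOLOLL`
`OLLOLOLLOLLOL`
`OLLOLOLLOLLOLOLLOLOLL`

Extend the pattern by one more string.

From term 3 onward, concatenate the last term with the second-to-last: OL·L = OLL, OLL·OL = OLLOL, …
Continuing: OLLOLOLLOLLOLOLLOLOLL · OLLOLOLLOLLOL gives term 8.

OLLOLOLLOLLOLOLLOLOLLOLLOLOLLOLLOL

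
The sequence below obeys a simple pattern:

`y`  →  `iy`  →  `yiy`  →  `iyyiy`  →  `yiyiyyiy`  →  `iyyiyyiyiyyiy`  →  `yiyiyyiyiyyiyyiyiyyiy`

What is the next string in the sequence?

This is a Fibonacci-style word recurrence s(k) = s(k−2)·s(k−1): e.g. y·iy = yiy.
The next term joins iyyiyyiyiyyiy and yiyiyyiyiyyiyyiyiyyiy.

iyyiyyiyiyyiyyiyiyyiyiyyiyyiyiyyiy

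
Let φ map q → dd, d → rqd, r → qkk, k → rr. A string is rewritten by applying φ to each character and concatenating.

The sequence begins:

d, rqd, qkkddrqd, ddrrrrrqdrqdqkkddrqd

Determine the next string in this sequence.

Rewriting the 20 symbols of ddrrrrrqdrqdqkkddrqd one by one yields rqd rqd qkk qkk qkk qkk qkk dd rqd qkk dd rqd dd rr rr rqd rqd qkk dd rqd; concatenated:

rqdrqdqkkqkkqkkqkkqkkddrqdqkkddrqdddrrrrrqdrqdqkkddrqd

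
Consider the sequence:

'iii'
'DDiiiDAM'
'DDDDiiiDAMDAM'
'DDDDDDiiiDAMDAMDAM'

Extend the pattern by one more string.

Each term wraps the previous one in DD on the left and DAM on the right.
So the next term is DD·DDDDDDiiiDAMDAMDAM·DAM.

DDDDDDDDiiiDAMDAMDAMDAM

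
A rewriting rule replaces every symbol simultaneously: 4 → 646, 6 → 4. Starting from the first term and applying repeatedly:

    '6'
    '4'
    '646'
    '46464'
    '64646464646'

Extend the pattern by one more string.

464646464646464646464

Expanding 64646464646: 6→4, 4→646, 6→4, 4→646, 6→4, 4→646, 6→4, 4→646, 6→4, 4→646, 6→4. Concatenated: 4 646 4 646 4 646 4 646 4 646 4.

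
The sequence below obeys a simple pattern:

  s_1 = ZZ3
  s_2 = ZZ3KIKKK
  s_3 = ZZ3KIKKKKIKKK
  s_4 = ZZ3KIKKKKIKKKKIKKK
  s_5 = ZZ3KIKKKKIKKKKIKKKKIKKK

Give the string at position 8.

ZZ3KIKKKKIKKKKIKKKKIKKKKIKKKKIKKKKIKKK

The strings grow by a fixed suffix KIKKK each time.
From ZZ3KIKKKKIKKKKIKKKKIKKK, 3 further steps: ZZ3KIKKKKIKKKKIKKKKIKKK → ZZ3KIKKKKIKKKKIKKKKIKKKKIKKK → ZZ3KIKKKKIKKKKIKKKKIKKKKIKKKKIKKK → (answer).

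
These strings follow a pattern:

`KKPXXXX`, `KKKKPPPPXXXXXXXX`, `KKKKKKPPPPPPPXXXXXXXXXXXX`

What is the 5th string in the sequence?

KKKKKKKKKKPPPPPPPPPPPPPXXXXXXXXXXXXXXXXXXXX

Each string has the form K^{2n} P^{3n-2} X^{4n} (n = 1, 2, …).
For term 5, n = 5, so the run lengths are 10, 13, 20.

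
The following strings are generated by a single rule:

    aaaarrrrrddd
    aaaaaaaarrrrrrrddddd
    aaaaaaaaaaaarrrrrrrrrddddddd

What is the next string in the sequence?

aaaaaaaaaaaaaaaarrrrrrrrrrrddddddddd

Reading off run lengths: a runs 4, 8, 12; r runs 5, 7, 9; d runs 3, 5, 7 — each is linear in n (n = 1, 2, …).
At n = 4 the blocks have lengths 16, 11, 9.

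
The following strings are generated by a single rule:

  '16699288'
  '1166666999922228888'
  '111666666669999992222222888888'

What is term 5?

The n-th term is n 1's then 3n-1 6's then 2n 9's then 3n-2 2's then 2n 8's (n = 1, 2, …).
At n = 5 the blocks have lengths 5, 14, 10, 13, 10.

1111166666666666666999999999922222222222228888888888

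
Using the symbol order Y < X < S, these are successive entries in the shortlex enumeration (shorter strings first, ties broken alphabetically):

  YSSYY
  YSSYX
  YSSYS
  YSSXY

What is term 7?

YSSSY

Advancing 3 positions from YSSXY through YSSXY → YSSXX → YSSXS reaches term 7.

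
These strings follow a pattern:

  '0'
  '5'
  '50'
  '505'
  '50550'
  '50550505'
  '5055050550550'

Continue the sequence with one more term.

505505055055050550505

From term 3 onward, concatenate the last term with the second-to-last: 5·0 = 50, 50·5 = 505, …
The next term joins 5055050550550 and 50550505.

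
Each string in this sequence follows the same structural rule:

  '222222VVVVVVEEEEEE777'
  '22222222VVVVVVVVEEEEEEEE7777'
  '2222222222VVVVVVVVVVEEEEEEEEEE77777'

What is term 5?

Reading off run lengths: 2 runs 6, 8, 10; V runs 6, 8, 10; E runs 6, 8, 10; 7 runs 3, 4, 5 — each is linear in n, where the shown terms are n = 3, 4, 5.
For term 5, n = 7, so the run lengths are 14, 14, 14, 7.

22222222222222VVVVVVVVVVVVVVEEEEEEEEEEEEEE7777777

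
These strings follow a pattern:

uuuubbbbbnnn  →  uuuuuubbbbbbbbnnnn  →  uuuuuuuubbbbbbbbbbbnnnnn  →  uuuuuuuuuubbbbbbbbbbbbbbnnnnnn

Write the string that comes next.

Each string has the form u^{2n} b^{3n-1} n^{n+1}, where the shown terms are n = 2, 3, 4, 5.
For the next term, n = 6, so the run lengths are 12, 17, 7.

uuuuuuuuuuuubbbbbbbbbbbbbbbbbnnnnnnn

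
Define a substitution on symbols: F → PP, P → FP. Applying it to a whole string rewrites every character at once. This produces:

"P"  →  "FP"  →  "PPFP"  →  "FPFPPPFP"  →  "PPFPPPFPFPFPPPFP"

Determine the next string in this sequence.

FPFPPPFPFPFPPPFPPPFPPPFPFPFPPPFP

Replace each of the 16 characters of PPFPPPFPFPFPPPFP in place — FP FP PP FP FP FP PP FP PP FP PP FP FP FP PP FP — and concatenate.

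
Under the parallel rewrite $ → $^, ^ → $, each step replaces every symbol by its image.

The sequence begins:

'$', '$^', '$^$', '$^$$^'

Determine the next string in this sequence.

Expanding $^$$^: $→$^, ^→$, $→$^, $→$^, ^→$. Concatenated: $^ $ $^ $^ $.

$^$$^$^$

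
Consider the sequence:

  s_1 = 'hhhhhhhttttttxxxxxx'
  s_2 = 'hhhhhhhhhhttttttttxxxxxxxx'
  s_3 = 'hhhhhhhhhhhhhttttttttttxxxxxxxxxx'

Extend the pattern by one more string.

Reading off run lengths: h runs 7, 10, 13; t runs 6, 8, 10; x runs 6, 8, 10 — each is linear in n, where the shown terms are n = 3, 4, 5.
Setting n = 6 gives 16, 12, 12 characters in each block.

hhhhhhhhhhhhhhhhttttttttttttxxxxxxxxxxxx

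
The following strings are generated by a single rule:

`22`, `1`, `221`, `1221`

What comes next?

This is a Fibonacci-style word recurrence s(k) = s(k−2)·s(k−1): e.g. 22·1 = 221.
So term 5 is 221·1221.

2211221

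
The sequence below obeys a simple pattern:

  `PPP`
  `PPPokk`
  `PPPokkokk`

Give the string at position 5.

PPPokkokkokkokk

The strings grow by a fixed suffix okk each time.
From PPPokkokk, 2 further steps: PPPokkokk → PPPokkokkokk → (answer).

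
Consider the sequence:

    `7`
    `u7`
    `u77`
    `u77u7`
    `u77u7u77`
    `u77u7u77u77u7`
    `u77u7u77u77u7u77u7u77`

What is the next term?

This is a Fibonacci-style word recurrence s(k) = s(k−1)·s(k−2): e.g. u7·7 = u77.
The next term joins u77u7u77u77u7u77u7u77 and u77u7u77u77u7.

u77u7u77u77u7u77u7u77u77u7u77u77u7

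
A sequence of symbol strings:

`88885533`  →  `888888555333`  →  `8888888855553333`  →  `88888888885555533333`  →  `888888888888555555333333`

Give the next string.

Each string has the form 8^{2n} 5^{n} 3^{n}, where the shown terms are n = 2, 3, 4, 5, 6.
At n = 7 the blocks have lengths 14, 7, 7.

8888888888888855555553333333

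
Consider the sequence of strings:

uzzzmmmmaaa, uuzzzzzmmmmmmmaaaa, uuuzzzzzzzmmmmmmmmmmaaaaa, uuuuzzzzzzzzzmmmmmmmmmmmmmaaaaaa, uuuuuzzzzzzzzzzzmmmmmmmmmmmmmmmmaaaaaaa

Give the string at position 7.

uuuuuuuzzzzzzzzzzzzzzzmmmmmmmmmmmmmmmmmmmmmmaaaaaaaaa

Each string has the form u^{n} z^{2n+1} m^{3n+1} a^{n+2} (n = 1, 2, …).
Setting n = 7 gives 7, 15, 22, 9 characters in each block.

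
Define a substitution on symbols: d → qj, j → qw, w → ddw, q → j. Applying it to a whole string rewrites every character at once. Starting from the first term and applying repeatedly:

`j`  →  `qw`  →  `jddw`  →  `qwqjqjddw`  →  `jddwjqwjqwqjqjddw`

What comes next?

Rewriting the 17 symbols of jddwjqwjqwqjqjddw one by one yields qw qj qj ddw qw j ddw qw j ddw j qw j qw qj qj ddw; concatenated:

qwqjqjddwqwjddwqwjddwjqwjqwqjqjddw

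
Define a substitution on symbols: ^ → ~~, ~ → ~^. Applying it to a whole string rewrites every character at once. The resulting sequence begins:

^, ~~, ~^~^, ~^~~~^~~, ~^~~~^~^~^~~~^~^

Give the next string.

φ(~^~~~^~^~^~~~^~^) expands symbol-by-symbol to ~^ ~~ ~^ ~^ ~^ ~~ ~^ ~~ ~^ ~~ ~^ ~^ ~^ ~~ ~^ ~~; joining the 16 pieces gives the next term.

~^~~~^~^~^~~~^~~~^~~~^~^~^~~~^~~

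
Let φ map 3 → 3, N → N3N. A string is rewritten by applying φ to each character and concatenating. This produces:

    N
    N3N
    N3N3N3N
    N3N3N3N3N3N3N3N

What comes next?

Rewriting the 15 symbols of N3N3N3N3N3N3N3N one by one yields N3N 3 N3N 3 N3N 3 N3N 3 N3N 3 N3N 3 N3N 3 N3N; concatenated:

N3N3N3N3N3N3N3N3N3N3N3N3N3N3N3N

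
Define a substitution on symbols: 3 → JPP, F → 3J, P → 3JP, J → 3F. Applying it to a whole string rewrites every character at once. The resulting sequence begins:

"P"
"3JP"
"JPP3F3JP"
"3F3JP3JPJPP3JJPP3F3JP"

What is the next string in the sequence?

JPP3JJPP3F3JPJPP3F3JP3F3JP3JPJPP3F3F3JP3JPJPP3JJPP3F3JP

Replace each of the 21 characters of 3F3JP3JPJPP3JJPP3F3JP in place — JPP 3J JPP 3F 3JP JPP 3F 3JP 3F 3JP 3JP JPP 3F 3F 3JP 3JP JPP 3J JPP 3F 3JP — and concatenate.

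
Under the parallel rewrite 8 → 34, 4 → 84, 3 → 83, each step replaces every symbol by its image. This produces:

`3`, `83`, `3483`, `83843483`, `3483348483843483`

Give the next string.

Rewriting the 16 symbols of 3483348483843483 one by one yields 83 84 34 83 83 84 34 84 34 83 34 84 83 84 34 83; concatenated:

83843483838434843483348483843483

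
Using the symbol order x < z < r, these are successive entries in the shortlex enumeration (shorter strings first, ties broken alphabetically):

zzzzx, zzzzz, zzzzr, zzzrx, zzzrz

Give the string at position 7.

Advancing 2 positions from zzzrz through zzzrz → zzzrr reaches term 7.

zzrxx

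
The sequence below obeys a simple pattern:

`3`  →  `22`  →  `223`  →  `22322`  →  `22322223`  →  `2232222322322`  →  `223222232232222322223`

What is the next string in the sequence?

2232222322322223222232232222322322

Each term (from the third on) is the previous term followed by the one before it: term 3 = 22·3 = 223.
Continuing: 223222232232222322223 · 2232222322322 gives term 8.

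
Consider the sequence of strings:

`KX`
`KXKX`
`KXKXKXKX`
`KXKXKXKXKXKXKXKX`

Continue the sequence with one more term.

Each string is two copies of the previous one concatenated.
One more doubling of KXKXKXKXKXKXKXKX gives the answer.

KXKXKXKXKXKXKXKXKXKXKXKXKXKXKXKX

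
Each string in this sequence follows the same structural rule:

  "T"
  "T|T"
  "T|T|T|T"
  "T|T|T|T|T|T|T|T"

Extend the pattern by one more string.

Each string is two copies of the previous one joined by '|'.
Doubling T|T|T|T|T|T|T|T with '|' between the halves:

T|T|T|T|T|T|T|T|T|T|T|T|T|T|T|T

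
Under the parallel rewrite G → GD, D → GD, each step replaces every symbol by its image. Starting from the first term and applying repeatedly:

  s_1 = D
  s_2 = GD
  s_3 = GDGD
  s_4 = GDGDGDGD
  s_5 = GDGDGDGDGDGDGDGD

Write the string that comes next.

Replace each of the 16 characters of GDGDGDGDGDGDGDGD in place — GD GD GD GD GD GD GD GD GD GD GD GD GD GD GD GD — and concatenate.

GDGDGDGDGDGDGDGDGDGDGDGDGDGDGDGD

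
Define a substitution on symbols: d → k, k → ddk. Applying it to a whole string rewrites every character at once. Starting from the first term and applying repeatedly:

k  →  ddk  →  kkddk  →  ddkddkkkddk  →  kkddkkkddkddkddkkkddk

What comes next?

ddkddkkkddkddkddkkkddkkkddkkkddkddkddkkkddk

Replace each of the 21 characters of kkddkkkddkddkddkkkddk in place — ddk ddk k k ddk ddk ddk k k ddk k k ddk k k ddk ddk ddk k k ddk — and concatenate.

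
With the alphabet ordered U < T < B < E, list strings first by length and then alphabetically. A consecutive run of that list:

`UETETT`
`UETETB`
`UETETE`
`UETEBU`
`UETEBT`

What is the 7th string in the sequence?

Stepping forward 2 times from UETEBT: UETEBT → UETEBB, then the target.

UETEBE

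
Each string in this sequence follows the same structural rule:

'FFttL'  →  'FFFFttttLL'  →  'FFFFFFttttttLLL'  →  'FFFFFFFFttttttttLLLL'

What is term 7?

The n-th term is 2n F's then 2n t's then n L's (n = 1, 2, …).
For term 7, n = 7, so the run lengths are 14, 14, 7.

FFFFFFFFFFFFFFttttttttttttttLLLLLLL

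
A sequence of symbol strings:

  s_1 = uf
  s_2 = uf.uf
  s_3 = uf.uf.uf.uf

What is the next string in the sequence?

s(k+1) = s(k)·.·s(k) — each term doubles the last with '.' between the halves.
Doubling uf.uf.uf.uf with '.' between the halves:

uf.uf.uf.uf.uf.uf.uf.uf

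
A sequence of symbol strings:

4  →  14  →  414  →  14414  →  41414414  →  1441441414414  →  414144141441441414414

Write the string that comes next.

1441441414414414144141441441414414

Each term (from the third on) is the two preceding terms concatenated in order: term 3 = 4·14 = 414.
The next term joins 1441441414414 and 414144141441441414414.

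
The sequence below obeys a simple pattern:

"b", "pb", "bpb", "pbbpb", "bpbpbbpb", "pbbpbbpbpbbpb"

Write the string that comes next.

Each term (from the third on) is the two preceding terms concatenated in order: term 3 = b·pb = bpb.
So term 7 is bpbpbbpb·pbbpbbpbpbbpb.

bpbpbbpbpbbpbbpbpbbpb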